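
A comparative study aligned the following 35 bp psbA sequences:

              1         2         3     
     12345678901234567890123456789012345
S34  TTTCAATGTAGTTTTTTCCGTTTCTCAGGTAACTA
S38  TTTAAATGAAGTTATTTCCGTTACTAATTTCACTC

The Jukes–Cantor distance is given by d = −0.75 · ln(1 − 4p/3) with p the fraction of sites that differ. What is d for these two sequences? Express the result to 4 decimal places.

Differing sites — 4:C/A; 9:T/A; 14:T/A; 23:T/A; 26:C/A; 28:G/T; 29:G/T; 31:A/C; 35:A/C.
p = 9/35 = 0.257143.
d = −0.75 · ln(1 − (4/3)·0.257143) = −0.75 · ln(0.657143) = −0.75 · (-0.419854) = 0.3149.

0.3149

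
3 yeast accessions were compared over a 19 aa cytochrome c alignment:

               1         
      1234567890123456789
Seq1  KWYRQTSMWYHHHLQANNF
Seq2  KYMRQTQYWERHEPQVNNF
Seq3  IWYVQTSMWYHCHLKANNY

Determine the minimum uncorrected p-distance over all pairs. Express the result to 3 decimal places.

0.263

Pairwise Hamming distances:
  Seq1 vs Seq2: 9
  Seq1 vs Seq3: 5
  Seq2 vs Seq3: 14
The smallest is 5 mismatches, between Seq1 and Seq3; p = 5/19 = 0.263.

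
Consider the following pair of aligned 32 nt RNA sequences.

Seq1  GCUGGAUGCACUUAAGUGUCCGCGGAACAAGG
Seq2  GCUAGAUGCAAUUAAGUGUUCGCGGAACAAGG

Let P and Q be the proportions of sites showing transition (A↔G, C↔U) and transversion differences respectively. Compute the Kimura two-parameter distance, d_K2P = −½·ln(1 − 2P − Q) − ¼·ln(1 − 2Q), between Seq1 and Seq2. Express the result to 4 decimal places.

0.1011

Mismatches occur at site 4 (G/A, transition), site 11 (C/A, transversion), site 20 (C/U, transition).
Of the 3 differences, 2 transitions and 1 transversion over 32 sites: P = 2/32 = 0.062500, Q = 1/32 = 0.031250.
d = −0.5·ln(0.843750) − 0.25·ln(0.937500) = −0.5·(-0.169899) − 0.25·(-0.064539) = 0.1011.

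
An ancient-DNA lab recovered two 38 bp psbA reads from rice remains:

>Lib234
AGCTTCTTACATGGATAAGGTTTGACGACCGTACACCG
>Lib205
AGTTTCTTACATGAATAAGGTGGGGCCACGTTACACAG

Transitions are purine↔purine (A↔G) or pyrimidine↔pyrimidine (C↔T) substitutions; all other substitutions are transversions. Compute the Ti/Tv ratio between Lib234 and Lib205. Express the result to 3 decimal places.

0.500

Differing sites — 3:C/T (Ti); 14:G/A (Ti); 22:T/G (Tv); 23:T/G (Tv); 25:A/G (Ti); 27:G/C (Tv); 30:C/G (Tv); 31:G/T (Tv); 37:C/A (Tv).
Of the 9 differences, 3 transitions and 6 transversions, so Ti/Tv = 3/6 = 0.500.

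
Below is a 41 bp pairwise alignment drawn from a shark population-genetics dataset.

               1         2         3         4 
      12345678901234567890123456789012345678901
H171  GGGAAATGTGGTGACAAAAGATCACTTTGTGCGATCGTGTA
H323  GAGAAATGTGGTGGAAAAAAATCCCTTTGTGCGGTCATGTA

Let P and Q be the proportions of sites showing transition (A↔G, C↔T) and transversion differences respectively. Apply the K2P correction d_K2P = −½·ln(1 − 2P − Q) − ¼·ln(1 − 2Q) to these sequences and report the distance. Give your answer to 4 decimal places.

The sequences differ at positions 2 (G/A, transition), 14 (A/G, transition), 15 (C/A, transversion), 20 (G/A, transition), 24 (A/C, transversion), 34 (A/G, transition), 37 (G/A, transition).
Of the 7 differences, 5 transitions and 2 transversions over 41 sites: P = 5/41 = 0.121951, Q = 2/41 = 0.048780.
d = −0.5·ln(0.707318) − 0.25·ln(0.902440) = −0.5·(-0.346275) − 0.25·(-0.102653) = 0.1988.

0.1988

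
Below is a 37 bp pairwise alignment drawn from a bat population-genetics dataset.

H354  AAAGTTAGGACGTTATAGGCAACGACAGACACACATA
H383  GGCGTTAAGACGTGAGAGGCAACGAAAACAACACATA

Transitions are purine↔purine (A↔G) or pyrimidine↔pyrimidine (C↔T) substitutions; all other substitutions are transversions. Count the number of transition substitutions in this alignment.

4

Differing sites — 1:A/G (Ti); 2:A/G (Ti); 3:A/C (Tv); 8:G/A (Ti); 14:T/G (Tv); 16:T/G (Tv); 26:C/A (Tv); 28:G/A (Ti); 29:A/C (Tv); 30:C/A (Tv).
Of the 10 differences, 4 transitions and 6 transversions, so the answer is 4.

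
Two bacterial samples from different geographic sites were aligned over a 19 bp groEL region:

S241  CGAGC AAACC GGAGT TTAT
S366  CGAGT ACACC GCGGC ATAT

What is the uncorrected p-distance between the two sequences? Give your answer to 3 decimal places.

0.316

Mismatches occur at site 5 (C↔T), site 7 (A↔C), site 12 (G↔C), site 13 (A↔G), site 15 (T↔C), site 16 (T↔A).
There are 6 differences over 19 sites, so p = 6/19 = 0.316.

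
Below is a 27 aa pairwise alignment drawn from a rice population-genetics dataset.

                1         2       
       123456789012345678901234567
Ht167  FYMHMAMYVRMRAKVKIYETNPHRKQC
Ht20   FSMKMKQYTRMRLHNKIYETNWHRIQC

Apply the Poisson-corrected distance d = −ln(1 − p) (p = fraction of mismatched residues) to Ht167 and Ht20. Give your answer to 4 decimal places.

The sequences differ at positions 2 (Y/S), 4 (H/K), 6 (A/K), 7 (M/Q), 9 (V/T), 13 (A/L), 14 (K/H), 15 (V/N), 22 (P/W), 25 (K/I).
p = 10/27 = 0.370370.
d = −ln(1 − 0.370370) = −ln(0.629630) = 0.4626.

0.4626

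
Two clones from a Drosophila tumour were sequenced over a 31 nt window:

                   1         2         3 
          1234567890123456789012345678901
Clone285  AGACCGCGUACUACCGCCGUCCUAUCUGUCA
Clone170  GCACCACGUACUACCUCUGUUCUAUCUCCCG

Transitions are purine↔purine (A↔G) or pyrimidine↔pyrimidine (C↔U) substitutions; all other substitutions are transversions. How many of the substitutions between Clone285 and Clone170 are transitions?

The sequences differ at positions 1 (A/G, transition), 2 (G/C, transversion), 6 (G/A, transition), 16 (G/U, transversion), 18 (C/U, transition), 21 (C/U, transition), 28 (G/C, transversion), 29 (U/C, transition), 31 (A/G, transition).
Of the 9 differences, 6 transitions and 3 transversions, so the answer is 6.

6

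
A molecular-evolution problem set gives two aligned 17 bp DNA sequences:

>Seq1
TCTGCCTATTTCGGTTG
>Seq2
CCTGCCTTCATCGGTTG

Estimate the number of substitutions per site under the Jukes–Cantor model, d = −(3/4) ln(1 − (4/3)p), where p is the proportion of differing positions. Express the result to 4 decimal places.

Differing sites — 1:T/C; 8:A/T; 9:T/C; 10:T/A.
p = 4/17 = 0.235294.
d = −0.75 · ln(1 − (4/3)·0.235294) = −0.75 · ln(0.686275) = −0.75 · (-0.376477) = 0.2824.

0.2824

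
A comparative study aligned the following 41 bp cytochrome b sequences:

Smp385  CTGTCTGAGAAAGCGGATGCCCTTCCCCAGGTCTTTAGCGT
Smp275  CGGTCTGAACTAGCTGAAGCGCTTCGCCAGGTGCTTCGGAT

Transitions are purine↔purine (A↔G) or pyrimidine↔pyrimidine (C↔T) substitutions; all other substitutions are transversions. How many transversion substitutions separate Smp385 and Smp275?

Mismatches occur at site 2 (T↔G, transversion), site 9 (G↔A, transition), site 10 (A↔C, transversion), site 11 (A↔T, transversion), site 15 (G↔T, transversion), site 18 (T↔A, transversion), site 21 (C↔G, transversion), site 26 (C↔G, transversion), site 33 (C↔G, transversion), site 34 (T↔C, transition), site 37 (A↔C, transversion), site 39 (C↔G, transversion), site 40 (G↔A, transition).
Of the 13 differences, 3 transitions and 10 transversions, so the answer is 10.

10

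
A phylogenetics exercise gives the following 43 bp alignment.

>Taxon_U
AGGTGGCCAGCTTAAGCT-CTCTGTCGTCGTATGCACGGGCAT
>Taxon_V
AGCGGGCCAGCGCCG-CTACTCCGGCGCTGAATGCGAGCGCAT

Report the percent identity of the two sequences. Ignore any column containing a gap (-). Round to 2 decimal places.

Excluding the 2 gap columns leaves 41 comparable sites.
Mismatches occur at site 3 (G→C), site 4 (T→G), site 12 (T→G), site 13 (T→C), site 14 (A→C), site 15 (A→G), site 23 (T→C), site 25 (T→G), site 28 (T→C), site 29 (C→T), site 31 (T→A), site 36 (A→G), site 37 (C→A), site 39 (G→C).
27 of the 41 comparable sites match, so the percent identity is 27/41 × 100 = 65.85%.

65.85%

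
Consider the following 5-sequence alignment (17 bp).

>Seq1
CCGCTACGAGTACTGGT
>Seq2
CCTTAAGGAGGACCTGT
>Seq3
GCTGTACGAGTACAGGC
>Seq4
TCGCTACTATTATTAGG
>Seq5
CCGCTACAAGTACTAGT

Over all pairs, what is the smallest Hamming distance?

Pairwise Hamming distances:
  Seq1 vs Seq2: 7
  Seq1 vs Seq3: 5
  Seq1 vs Seq4: 6
  Seq1 vs Seq5: 2
  Seq2 vs Seq3: 8
  Seq2 vs Seq4: 12
  Seq2 vs Seq5: 8
  Seq3 vs Seq4: 9
  Seq3 vs Seq5: 7
  Seq4 vs Seq5: 5
The smallest is 2, between Seq1 and Seq5.

2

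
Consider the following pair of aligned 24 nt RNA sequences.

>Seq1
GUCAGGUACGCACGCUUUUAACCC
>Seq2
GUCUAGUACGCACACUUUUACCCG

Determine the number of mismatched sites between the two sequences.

Differing sites — 4:A/U; 5:G/A; 14:G/A; 21:A/C; 24:C/G.
That gives 5 mismatches out of 24 aligned sites, so the Hamming distance is 5.

5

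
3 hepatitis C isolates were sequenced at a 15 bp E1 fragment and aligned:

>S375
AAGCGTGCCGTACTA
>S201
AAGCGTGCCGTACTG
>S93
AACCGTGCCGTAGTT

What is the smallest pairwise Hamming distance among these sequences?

Pairwise Hamming distances:
  S375 vs S201: 1
  S375 vs S93: 3
  S201 vs S93: 3
The smallest is 1, between S375 and S201.

1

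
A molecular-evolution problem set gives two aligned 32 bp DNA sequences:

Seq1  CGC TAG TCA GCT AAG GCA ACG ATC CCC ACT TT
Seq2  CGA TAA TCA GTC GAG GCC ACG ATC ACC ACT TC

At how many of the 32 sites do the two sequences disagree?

Differing sites — 3:C/A; 6:G/A; 11:C/T; 12:T/C; 13:A/G; 18:A/C; 25:C/A; 32:T/C.
That gives 8 mismatches out of 32 aligned sites, so the Hamming distance is 8.

8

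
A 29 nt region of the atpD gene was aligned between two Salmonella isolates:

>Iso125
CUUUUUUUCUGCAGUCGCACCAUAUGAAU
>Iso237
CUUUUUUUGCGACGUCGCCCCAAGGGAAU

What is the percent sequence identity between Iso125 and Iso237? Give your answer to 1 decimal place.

The sequences differ at positions 9 (C/G), 10 (U/C), 12 (C/A), 13 (A/C), 19 (A/C), 23 (U/A), 24 (A/G), 25 (U/G).
21 of the 29 sites match, so the percent identity is 21/29 × 100 = 72.4%.

72.4%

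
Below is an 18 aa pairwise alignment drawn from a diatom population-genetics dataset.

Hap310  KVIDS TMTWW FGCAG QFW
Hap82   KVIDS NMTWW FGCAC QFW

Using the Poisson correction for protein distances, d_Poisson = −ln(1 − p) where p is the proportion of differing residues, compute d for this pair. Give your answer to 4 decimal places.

0.1178

The sequences differ at positions 6 (T/N), 15 (G/C).
p = 2/18 = 0.111111.
d = −ln(1 − 0.111111) = −ln(0.888889) = 0.1178.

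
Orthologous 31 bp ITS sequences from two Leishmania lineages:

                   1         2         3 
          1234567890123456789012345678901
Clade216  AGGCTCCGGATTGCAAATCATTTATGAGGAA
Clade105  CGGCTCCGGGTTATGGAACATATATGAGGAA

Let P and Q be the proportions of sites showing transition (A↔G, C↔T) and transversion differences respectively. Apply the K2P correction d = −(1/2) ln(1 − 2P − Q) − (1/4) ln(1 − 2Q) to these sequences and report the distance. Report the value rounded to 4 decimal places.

The sequences differ at positions 1 (A/C, transversion), 10 (A/G, transition), 13 (G/A, transition), 14 (C/T, transition), 15 (A/G, transition), 16 (A/G, transition), 18 (T/A, transversion), 22 (T/A, transversion).
Of the 8 differences, 5 transitions and 3 transversions over 31 sites: P = 5/31 = 0.161290, Q = 3/31 = 0.096774.
d = −0.5·ln(0.580646) − 0.25·ln(0.806452) = −0.5·(-0.543614) − 0.25·(-0.215111) = 0.3256.

0.3256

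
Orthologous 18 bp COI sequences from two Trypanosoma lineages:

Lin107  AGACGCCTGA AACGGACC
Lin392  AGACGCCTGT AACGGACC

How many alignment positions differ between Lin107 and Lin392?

1

A single mismatch occurs at site 10 (A↔T).
That gives 1 mismatch out of 18 aligned sites, so the Hamming distance is 1.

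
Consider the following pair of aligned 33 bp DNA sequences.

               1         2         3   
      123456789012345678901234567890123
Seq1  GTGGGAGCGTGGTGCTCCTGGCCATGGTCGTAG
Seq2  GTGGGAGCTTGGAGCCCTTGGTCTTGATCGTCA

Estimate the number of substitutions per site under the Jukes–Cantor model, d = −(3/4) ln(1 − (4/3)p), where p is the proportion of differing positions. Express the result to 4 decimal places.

0.3390

Mismatches occur at site 9 (G/T), site 13 (T/A), site 16 (T/C), site 18 (C/T), site 22 (C/T), site 24 (A/T), site 27 (G/A), site 32 (A/C), site 33 (G/A).
p = 9/33 = 0.272727.
d = −0.75 · ln(1 − (4/3)·0.272727) = −0.75 · ln(0.636364) = −0.75 · (-0.451985) = 0.3390.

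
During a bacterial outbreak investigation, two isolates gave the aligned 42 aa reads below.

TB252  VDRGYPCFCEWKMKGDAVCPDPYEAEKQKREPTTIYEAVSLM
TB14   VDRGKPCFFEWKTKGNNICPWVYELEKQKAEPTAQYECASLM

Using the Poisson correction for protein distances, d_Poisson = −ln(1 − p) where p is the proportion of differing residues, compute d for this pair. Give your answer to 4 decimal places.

Mismatches occur at site 5 (Y↔K), site 9 (C↔F), site 13 (M↔T), site 16 (D↔N), site 17 (A↔N), site 18 (V↔I), site 21 (D↔W), site 22 (P↔V), site 25 (A↔L), site 30 (R↔A), site 34 (T↔A), site 35 (I↔Q), site 38 (A↔C), site 39 (V↔A).
p = 14/42 = 0.333333.
d = −ln(1 − 0.333333) = −ln(0.666667) = 0.4055.

0.4055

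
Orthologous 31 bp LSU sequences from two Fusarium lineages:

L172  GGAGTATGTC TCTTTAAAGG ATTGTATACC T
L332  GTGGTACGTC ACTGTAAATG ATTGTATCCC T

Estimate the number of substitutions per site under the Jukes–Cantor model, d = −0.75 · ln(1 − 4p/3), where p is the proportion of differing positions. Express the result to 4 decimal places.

Mismatches occur at site 2 (G↔T), site 3 (A↔G), site 7 (T↔C), site 11 (T↔A), site 14 (T↔G), site 19 (G↔T), site 28 (A↔C).
p = 7/31 = 0.225806.
d = −0.75 · ln(1 − (4/3)·0.225806) = −0.75 · ln(0.698925) = −0.75 · (-0.358212) = 0.2687.

0.2687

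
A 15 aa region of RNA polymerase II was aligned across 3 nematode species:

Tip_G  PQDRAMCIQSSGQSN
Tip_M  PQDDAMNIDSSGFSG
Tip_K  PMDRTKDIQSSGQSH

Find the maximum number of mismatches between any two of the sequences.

8

Pairwise Hamming distances:
  Tip_G vs Tip_M: 5
  Tip_G vs Tip_K: 5
  Tip_M vs Tip_K: 8
The largest is 8, between Tip_M and Tip_K.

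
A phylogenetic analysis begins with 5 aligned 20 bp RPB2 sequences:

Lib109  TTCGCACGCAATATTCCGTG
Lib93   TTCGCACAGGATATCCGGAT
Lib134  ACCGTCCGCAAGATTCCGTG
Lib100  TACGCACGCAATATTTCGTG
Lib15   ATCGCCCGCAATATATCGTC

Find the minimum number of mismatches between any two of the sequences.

2

Pairwise Hamming distances:
  Lib109 vs Lib93: 7
  Lib109 vs Lib134: 5
  Lib109 vs Lib100: 2
  Lib109 vs Lib15: 5
  Lib93 vs Lib134: 12
  Lib93 vs Lib100: 9
  Lib93 vs Lib15: 10
  Lib134 vs Lib100: 6
  Lib134 vs Lib15: 6
  Lib100 vs Lib15: 5
The smallest is 2, between Lib109 and Lib100.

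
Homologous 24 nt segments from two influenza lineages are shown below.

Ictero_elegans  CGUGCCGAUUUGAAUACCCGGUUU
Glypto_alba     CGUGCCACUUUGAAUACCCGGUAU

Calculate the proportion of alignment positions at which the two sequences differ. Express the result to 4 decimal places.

The sequences differ at positions 7 (G/A), 8 (A/C), 23 (U/A).
There are 3 differences over 24 sites, so p = 3/24 = 0.1250.

0.1250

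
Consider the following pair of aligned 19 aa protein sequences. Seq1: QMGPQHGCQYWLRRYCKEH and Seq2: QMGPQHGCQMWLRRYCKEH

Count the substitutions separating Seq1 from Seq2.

The sequences differ at position 10 (Y/M).
That gives 1 mismatch out of 19 aligned sites, so the Hamming distance is 1.

1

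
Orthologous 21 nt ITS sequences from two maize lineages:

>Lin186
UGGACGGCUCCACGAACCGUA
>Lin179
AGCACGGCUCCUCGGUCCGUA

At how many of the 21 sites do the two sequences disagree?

Differing sites — 1:U/A; 3:G/C; 12:A/U; 15:A/G; 16:A/U.
That gives 5 mismatches out of 21 aligned sites, so the Hamming distance is 5.

5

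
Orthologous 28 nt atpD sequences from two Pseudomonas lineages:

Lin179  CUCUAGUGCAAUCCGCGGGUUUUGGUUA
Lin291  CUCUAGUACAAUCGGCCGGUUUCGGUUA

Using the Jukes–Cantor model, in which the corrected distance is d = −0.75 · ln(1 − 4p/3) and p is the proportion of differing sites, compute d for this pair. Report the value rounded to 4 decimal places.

0.1585

Differing sites — 8:G/A; 14:C/G; 17:G/C; 23:U/C.
p = 4/28 = 0.142857.
d = −0.75 · ln(1 − (4/3)·0.142857) = −0.75 · ln(0.809524) = −0.75 · (-0.211309) = 0.1585.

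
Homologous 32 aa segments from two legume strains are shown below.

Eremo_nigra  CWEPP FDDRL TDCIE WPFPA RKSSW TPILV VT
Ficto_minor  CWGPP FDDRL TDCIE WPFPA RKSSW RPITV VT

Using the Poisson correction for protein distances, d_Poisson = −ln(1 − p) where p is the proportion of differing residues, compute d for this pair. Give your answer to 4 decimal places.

0.0984

Differing sites — 3:E/G; 26:T/R; 29:L/T.
p = 3/32 = 0.093750.
d = −ln(1 − 0.093750) = −ln(0.906250) = 0.0984.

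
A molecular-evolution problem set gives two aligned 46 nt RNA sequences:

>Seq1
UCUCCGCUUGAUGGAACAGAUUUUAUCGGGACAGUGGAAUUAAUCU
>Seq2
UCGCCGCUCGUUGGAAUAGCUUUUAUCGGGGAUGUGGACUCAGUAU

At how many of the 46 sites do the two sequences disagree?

12

Mismatches occur at site 3 (U/G), site 9 (U/C), site 11 (A/U), site 17 (C/U), site 20 (A/C), site 31 (A/G), site 32 (C/A), site 33 (A/U), site 39 (A/C), site 41 (U/C), site 43 (A/G), site 45 (C/A).
That gives 12 mismatches out of 46 aligned sites, so the Hamming distance is 12.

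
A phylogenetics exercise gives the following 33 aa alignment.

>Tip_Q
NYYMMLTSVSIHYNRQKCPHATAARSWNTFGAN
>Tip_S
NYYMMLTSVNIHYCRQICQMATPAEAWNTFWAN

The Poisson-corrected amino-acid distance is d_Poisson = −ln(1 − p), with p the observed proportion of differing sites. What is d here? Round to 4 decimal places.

The sequences differ at positions 10 (S/N), 14 (N/C), 17 (K/I), 19 (P/Q), 20 (H/M), 23 (A/P), 25 (R/E), 26 (S/A), 31 (G/W).
p = 9/33 = 0.272727.
d = −ln(1 − 0.272727) = −ln(0.727273) = 0.3185.

0.3185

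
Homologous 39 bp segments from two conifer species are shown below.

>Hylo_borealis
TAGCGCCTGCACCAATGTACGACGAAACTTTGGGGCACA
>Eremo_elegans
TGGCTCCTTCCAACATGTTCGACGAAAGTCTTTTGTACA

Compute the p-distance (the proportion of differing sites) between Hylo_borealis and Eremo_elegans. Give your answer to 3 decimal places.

The sequences differ at positions 2 (A/G), 5 (G/T), 9 (G/T), 11 (A/C), 12 (C/A), 13 (C/A), 14 (A/C), 19 (A/T), 28 (C/G), 30 (T/C), 32 (G/T), 33 (G/T), 34 (G/T), 36 (C/T).
There are 14 differences over 39 sites, so p = 14/39 = 0.359.

0.359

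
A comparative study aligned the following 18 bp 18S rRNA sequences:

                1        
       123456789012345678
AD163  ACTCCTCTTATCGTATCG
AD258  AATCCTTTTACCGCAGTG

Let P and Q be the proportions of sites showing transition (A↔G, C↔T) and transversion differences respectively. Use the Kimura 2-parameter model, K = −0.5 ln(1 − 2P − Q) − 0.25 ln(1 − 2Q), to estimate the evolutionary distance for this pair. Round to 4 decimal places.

0.4683

Mismatches occur at site 2 (C→A, transversion), site 7 (C→T, transition), site 11 (T→C, transition), site 14 (T→C, transition), site 16 (T→G, transversion), site 17 (C→T, transition).
Of the 6 differences, 4 transitions and 2 transversions over 18 sites: P = 4/18 = 0.222222, Q = 2/18 = 0.111111.
d = −0.5·ln(0.444445) − 0.25·ln(0.777778) = −0.5·(-0.810929) − 0.25·(-0.251314) = 0.4683.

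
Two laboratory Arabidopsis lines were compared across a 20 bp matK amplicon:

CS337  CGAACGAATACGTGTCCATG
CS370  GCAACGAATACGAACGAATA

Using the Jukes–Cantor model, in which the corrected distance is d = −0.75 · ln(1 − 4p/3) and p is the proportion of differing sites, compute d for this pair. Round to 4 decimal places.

Differing sites — 1:C/G; 2:G/C; 13:T/A; 14:G/A; 15:T/C; 16:C/G; 17:C/A; 20:G/A.
p = 8/20 = 0.400000.
d = −0.75 · ln(1 − (4/3)·0.400000) = −0.75 · ln(0.466667) = −0.75 · (-0.762139) = 0.5716.

0.5716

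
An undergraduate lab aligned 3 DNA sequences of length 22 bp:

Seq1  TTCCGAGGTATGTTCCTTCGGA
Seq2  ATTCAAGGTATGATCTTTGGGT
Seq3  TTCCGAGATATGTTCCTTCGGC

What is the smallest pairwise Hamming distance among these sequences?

2

Pairwise Hamming distances:
  Seq1 vs Seq2: 7
  Seq1 vs Seq3: 2
  Seq2 vs Seq3: 8
The smallest is 2, between Seq1 and Seq3.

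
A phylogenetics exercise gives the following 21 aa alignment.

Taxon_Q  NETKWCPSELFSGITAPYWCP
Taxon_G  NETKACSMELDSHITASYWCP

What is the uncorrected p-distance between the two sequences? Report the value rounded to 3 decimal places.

0.286

Differing sites — 5:W/A; 7:P/S; 8:S/M; 11:F/D; 13:G/H; 17:P/S.
There are 6 differences over 21 sites, so p = 6/21 = 0.286.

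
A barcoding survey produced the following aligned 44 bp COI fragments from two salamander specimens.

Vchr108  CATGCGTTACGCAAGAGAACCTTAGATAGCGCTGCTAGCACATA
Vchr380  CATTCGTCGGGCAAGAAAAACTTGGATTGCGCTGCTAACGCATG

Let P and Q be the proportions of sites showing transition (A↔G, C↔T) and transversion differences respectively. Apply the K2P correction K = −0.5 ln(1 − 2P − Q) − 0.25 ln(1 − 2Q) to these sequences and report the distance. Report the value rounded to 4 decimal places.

The sequences differ at positions 4 (G/T, transversion), 8 (T/C, transition), 9 (A/G, transition), 10 (C/G, transversion), 17 (G/A, transition), 20 (C/A, transversion), 24 (A/G, transition), 28 (A/T, transversion), 38 (G/A, transition), 40 (A/G, transition), 44 (A/G, transition).
Of the 11 differences, 7 transitions and 4 transversions over 44 sites: P = 7/44 = 0.159091, Q = 4/44 = 0.090909.
d = −0.5·ln(0.590909) − 0.25·ln(0.818182) = −0.5·(-0.526093) − 0.25·(-0.200670) = 0.3132.

0.3132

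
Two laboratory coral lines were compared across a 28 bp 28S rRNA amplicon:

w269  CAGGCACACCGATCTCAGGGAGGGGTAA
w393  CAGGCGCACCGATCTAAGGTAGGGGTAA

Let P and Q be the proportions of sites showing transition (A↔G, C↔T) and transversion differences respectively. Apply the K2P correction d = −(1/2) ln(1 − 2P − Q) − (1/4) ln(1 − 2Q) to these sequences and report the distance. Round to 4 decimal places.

Mismatches occur at site 6 (A/G, transition), site 16 (C/A, transversion), site 20 (G/T, transversion).
Of the 3 differences, 1 transition and 2 transversions over 28 sites: P = 1/28 = 0.035714, Q = 2/28 = 0.071429.
d = −0.5·ln(0.857143) − 0.25·ln(0.857142) = −0.5·(-0.154151) − 0.25·(-0.154152) = 0.1156.

0.1156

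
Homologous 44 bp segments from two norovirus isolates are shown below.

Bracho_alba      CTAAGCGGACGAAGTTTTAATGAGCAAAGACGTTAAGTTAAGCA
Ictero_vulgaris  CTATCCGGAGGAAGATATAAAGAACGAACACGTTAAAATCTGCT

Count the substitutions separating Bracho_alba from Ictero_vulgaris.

Mismatches occur at site 4 (A→T), site 5 (G→C), site 10 (C→G), site 15 (T→A), site 17 (T→A), site 21 (T→A), site 24 (G→A), site 26 (A→G), site 29 (G→C), site 37 (G→A), site 38 (T→A), site 40 (A→C), site 41 (A→T), site 44 (A→T).
That gives 14 mismatches out of 44 aligned sites, so the Hamming distance is 14.

14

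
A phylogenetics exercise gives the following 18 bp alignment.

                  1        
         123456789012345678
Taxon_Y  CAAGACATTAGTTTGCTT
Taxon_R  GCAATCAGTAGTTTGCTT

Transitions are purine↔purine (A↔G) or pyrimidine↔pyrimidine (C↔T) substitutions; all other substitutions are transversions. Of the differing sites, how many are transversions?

4

Mismatches occur at site 1 (C↔G, transversion), site 2 (A↔C, transversion), site 4 (G↔A, transition), site 5 (A↔T, transversion), site 8 (T↔G, transversion).
Of the 5 differences, 1 transition and 4 transversions, so the answer is 4.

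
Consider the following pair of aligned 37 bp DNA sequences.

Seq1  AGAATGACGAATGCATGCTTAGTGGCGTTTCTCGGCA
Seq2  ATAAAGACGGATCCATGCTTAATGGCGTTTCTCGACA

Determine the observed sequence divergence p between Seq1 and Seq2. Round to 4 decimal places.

Differing sites — 2:G/T; 5:T/A; 10:A/G; 13:G/C; 22:G/A; 35:G/A.
There are 6 differences over 37 sites, so p = 6/37 = 0.1622.

0.1622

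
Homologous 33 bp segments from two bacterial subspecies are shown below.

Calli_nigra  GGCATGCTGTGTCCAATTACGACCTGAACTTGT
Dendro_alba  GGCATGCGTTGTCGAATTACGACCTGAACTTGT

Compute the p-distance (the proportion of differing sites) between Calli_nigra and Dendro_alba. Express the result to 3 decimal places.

0.091

The sequences differ at positions 8 (T/G), 9 (G/T), 14 (C/G).
There are 3 differences over 33 sites, so p = 3/33 = 0.091.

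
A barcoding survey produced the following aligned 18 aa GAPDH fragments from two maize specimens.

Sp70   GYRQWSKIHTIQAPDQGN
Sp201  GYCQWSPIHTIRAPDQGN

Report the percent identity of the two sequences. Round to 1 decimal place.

The sequences differ at positions 3 (R/C), 7 (K/P), 12 (Q/R).
15 of the 18 sites match, so the percent identity is 15/18 × 100 = 83.3%.

83.3%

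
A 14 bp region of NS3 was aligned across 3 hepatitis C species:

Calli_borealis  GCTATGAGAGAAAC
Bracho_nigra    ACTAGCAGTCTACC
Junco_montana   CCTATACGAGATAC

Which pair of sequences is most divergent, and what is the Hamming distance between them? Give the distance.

9

Pairwise Hamming distances:
  Calli_borealis vs Bracho_nigra: 7
  Calli_borealis vs Junco_montana: 4
  Bracho_nigra vs Junco_montana: 9
The largest is 9, between Bracho_nigra and Junco_montana.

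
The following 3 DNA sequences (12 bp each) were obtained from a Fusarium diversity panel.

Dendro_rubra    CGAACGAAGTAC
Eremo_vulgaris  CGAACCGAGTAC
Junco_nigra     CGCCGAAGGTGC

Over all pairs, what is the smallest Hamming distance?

2

Pairwise Hamming distances:
  Dendro_rubra vs Eremo_vulgaris: 2
  Dendro_rubra vs Junco_nigra: 6
  Eremo_vulgaris vs Junco_nigra: 7
The smallest is 2, between Dendro_rubra and Eremo_vulgaris.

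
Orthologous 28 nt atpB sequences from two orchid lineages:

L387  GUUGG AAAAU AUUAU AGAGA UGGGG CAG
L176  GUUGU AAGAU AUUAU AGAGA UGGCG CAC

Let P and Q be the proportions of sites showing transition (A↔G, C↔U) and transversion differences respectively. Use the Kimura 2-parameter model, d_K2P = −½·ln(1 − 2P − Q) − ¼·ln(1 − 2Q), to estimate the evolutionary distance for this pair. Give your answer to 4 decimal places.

The sequences differ at positions 5 (G/U, transversion), 8 (A/G, transition), 24 (G/C, transversion), 28 (G/C, transversion).
Of the 4 differences, 1 transition and 3 transversions over 28 sites: P = 1/28 = 0.035714, Q = 3/28 = 0.107143.
d = −0.5·ln(0.821429) − 0.25·ln(0.785714) = −0.5·(-0.196710) − 0.25·(-0.241162) = 0.1586.

0.1586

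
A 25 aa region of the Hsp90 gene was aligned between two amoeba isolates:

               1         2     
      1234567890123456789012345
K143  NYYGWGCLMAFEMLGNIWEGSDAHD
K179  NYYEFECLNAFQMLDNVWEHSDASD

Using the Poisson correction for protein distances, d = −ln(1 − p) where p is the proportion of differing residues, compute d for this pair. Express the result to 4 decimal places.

The sequences differ at positions 4 (G/E), 5 (W/F), 6 (G/E), 9 (M/N), 12 (E/Q), 15 (G/D), 17 (I/V), 20 (G/H), 24 (H/S).
p = 9/25 = 0.360000.
d = −ln(1 − 0.360000) = −ln(0.640000) = 0.4463.

0.4463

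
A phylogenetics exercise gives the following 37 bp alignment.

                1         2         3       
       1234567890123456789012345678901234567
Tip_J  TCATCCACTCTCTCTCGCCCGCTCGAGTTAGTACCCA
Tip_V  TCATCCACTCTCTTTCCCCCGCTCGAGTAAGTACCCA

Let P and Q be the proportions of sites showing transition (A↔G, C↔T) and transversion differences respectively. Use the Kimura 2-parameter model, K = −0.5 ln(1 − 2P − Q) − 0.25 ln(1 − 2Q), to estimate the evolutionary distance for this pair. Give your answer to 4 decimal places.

Mismatches occur at site 14 (C↔T, transition), site 17 (G↔C, transversion), site 29 (T↔A, transversion).
Of the 3 differences, 1 transition and 2 transversions over 37 sites: P = 1/37 = 0.027027, Q = 2/37 = 0.054054.
d = −0.5·ln(0.891892) − 0.25·ln(0.891892) = −0.5·(-0.114410) − 0.25·(-0.114410) = 0.0858.

0.0858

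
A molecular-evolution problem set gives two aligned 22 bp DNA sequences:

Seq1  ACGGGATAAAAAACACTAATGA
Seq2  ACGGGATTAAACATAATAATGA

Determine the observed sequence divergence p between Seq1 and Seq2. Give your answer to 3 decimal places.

The sequences differ at positions 8 (A/T), 12 (A/C), 14 (C/T), 16 (C/A).
There are 4 differences over 22 sites, so p = 4/22 = 0.182.

0.182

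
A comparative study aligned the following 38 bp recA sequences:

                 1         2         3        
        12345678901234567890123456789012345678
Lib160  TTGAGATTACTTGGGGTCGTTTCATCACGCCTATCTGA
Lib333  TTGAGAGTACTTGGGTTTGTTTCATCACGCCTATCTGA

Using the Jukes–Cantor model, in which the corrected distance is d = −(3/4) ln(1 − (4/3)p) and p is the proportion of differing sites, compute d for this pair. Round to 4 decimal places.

0.0834

Mismatches occur at site 7 (T/G), site 16 (G/T), site 18 (C/T).
p = 3/38 = 0.078947.
d = −0.75 · ln(1 − (4/3)·0.078947) = −0.75 · ln(0.894737) = −0.75 · (-0.111225) = 0.0834.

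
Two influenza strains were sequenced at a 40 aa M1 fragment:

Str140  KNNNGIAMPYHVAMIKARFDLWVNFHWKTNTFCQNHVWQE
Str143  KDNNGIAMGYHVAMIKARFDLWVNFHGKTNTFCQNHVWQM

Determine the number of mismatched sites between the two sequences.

Mismatches occur at site 2 (N↔D), site 9 (P↔G), site 27 (W↔G), site 40 (E↔M).
That gives 4 mismatches out of 40 aligned sites, so the Hamming distance is 4.

4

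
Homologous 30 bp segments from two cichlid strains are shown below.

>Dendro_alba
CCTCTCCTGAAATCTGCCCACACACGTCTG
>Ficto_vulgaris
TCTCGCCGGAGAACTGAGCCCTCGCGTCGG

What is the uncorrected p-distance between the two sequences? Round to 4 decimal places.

0.3667

The sequences differ at positions 1 (C/T), 5 (T/G), 8 (T/G), 11 (A/G), 13 (T/A), 17 (C/A), 18 (C/G), 20 (A/C), 22 (A/T), 24 (A/G), 29 (T/G).
There are 11 differences over 30 sites, so p = 11/30 = 0.3667.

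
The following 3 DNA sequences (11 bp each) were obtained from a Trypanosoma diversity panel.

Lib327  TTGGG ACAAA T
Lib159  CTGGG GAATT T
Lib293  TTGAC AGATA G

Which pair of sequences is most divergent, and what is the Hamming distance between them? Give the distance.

7

Pairwise Hamming distances:
  Lib327 vs Lib159: 5
  Lib327 vs Lib293: 5
  Lib159 vs Lib293: 7
The largest is 7, between Lib159 and Lib293.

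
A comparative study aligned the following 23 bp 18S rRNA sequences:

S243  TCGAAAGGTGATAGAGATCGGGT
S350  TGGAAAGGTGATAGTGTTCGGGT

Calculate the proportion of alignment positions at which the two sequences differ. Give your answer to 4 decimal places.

0.1304

Differing sites — 2:C/G; 15:A/T; 17:A/T.
There are 3 differences over 23 sites, so p = 3/23 = 0.1304.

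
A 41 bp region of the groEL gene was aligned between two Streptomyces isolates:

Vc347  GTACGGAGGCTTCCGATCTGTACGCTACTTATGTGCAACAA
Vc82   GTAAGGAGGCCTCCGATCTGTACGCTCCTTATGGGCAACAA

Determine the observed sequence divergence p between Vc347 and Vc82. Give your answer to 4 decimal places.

Mismatches occur at site 4 (C/A), site 11 (T/C), site 27 (A/C), site 34 (T/G).
There are 4 differences over 41 sites, so p = 4/41 = 0.0976.

0.0976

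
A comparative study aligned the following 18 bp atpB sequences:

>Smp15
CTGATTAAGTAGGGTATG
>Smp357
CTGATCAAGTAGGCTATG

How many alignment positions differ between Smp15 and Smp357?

The sequences differ at positions 6 (T/C), 14 (G/C).
That gives 2 mismatches out of 18 aligned sites, so the Hamming distance is 2.

2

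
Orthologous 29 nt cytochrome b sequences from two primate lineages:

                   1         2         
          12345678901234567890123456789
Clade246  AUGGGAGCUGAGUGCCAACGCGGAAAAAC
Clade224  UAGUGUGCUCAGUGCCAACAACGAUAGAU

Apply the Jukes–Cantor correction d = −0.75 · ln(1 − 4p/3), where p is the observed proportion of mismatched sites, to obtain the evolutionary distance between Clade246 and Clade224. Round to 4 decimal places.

The sequences differ at positions 1 (A/U), 2 (U/A), 4 (G/U), 6 (A/U), 10 (G/C), 20 (G/A), 21 (C/A), 22 (G/C), 25 (A/U), 27 (A/G), 29 (C/U).
p = 11/29 = 0.379310.
d = −0.75 · ln(1 − (4/3)·0.379310) = −0.75 · ln(0.494253) = −0.75 · (-0.704708) = 0.5285.

0.5285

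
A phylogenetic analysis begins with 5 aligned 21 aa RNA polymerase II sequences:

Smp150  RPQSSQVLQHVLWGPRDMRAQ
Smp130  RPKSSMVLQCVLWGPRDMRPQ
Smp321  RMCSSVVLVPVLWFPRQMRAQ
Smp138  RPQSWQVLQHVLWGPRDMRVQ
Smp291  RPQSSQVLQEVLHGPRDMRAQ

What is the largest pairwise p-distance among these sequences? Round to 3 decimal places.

0.429

Pairwise Hamming distances:
  Smp150 vs Smp130: 4
  Smp150 vs Smp321: 7
  Smp150 vs Smp138: 2
  Smp150 vs Smp291: 2
  Smp130 vs Smp321: 8
  Smp130 vs Smp138: 5
  Smp130 vs Smp291: 5
  Smp321 vs Smp138: 9
  Smp321 vs Smp291: 8
  Smp138 vs Smp291: 4
The largest is 9 mismatches, between Smp321 and Smp138; p = 9/21 = 0.429.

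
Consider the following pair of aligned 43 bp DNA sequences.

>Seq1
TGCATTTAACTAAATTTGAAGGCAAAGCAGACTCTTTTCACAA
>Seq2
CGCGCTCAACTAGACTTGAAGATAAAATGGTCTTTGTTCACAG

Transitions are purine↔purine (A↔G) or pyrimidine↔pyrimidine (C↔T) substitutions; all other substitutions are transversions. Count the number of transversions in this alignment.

The sequences differ at positions 1 (T/C, transition), 4 (A/G, transition), 5 (T/C, transition), 7 (T/C, transition), 13 (A/G, transition), 15 (T/C, transition), 22 (G/A, transition), 23 (C/T, transition), 27 (G/A, transition), 28 (C/T, transition), 29 (A/G, transition), 31 (A/T, transversion), 34 (C/T, transition), 36 (T/G, transversion), 43 (A/G, transition).
Of the 15 differences, 13 transitions and 2 transversions, so the answer is 2.

2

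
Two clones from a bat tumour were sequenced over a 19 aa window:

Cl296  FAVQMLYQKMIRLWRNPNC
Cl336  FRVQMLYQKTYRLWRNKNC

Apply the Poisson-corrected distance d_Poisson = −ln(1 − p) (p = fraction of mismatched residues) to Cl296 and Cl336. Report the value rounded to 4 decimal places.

Differing sites — 2:A/R; 10:M/T; 11:I/Y; 17:P/K.
p = 4/19 = 0.210526.
d = −ln(1 − 0.210526) = −ln(0.789474) = 0.2364.

0.2364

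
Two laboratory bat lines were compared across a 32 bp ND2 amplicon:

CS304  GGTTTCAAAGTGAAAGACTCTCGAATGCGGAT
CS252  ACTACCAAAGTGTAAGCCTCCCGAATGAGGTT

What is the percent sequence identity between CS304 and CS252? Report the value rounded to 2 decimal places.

71.88%

Differing sites — 1:G/A; 2:G/C; 4:T/A; 5:T/C; 13:A/T; 17:A/C; 21:T/C; 28:C/A; 31:A/T.
23 of the 32 sites match, so the percent identity is 23/32 × 100 = 71.88%.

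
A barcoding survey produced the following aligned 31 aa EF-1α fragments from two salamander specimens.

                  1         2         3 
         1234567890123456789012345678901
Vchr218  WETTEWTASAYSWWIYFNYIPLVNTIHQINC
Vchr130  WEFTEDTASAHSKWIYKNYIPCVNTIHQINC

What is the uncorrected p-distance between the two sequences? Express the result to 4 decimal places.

0.1935

Mismatches occur at site 3 (T/F), site 6 (W/D), site 11 (Y/H), site 13 (W/K), site 17 (F/K), site 22 (L/C).
There are 6 differences over 31 sites, so p = 6/31 = 0.1935.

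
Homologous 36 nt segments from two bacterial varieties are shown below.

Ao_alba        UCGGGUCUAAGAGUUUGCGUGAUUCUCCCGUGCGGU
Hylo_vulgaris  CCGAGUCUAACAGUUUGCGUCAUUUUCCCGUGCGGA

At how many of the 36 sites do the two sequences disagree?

6

The sequences differ at positions 1 (U/C), 4 (G/A), 11 (G/C), 21 (G/C), 25 (C/U), 36 (U/A).
That gives 6 mismatches out of 36 aligned sites, so the Hamming distance is 6.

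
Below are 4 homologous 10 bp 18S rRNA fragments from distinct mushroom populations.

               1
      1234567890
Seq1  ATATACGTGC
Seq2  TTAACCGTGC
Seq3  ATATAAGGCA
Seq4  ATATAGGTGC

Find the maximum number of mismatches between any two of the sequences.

Pairwise Hamming distances:
  Seq1 vs Seq2: 3
  Seq1 vs Seq3: 4
  Seq1 vs Seq4: 1
  Seq2 vs Seq3: 7
  Seq2 vs Seq4: 4
  Seq3 vs Seq4: 4
The largest is 7, between Seq2 and Seq3.

7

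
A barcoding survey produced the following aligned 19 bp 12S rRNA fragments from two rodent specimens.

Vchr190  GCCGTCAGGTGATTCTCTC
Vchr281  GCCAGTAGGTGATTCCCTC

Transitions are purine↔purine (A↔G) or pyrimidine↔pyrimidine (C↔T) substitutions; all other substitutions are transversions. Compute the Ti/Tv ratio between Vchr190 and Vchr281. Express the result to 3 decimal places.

Differing sites — 4:G/A (Ti); 5:T/G (Tv); 6:C/T (Ti); 16:T/C (Ti).
Of the 4 differences, 3 transitions and 1 transversion, so Ti/Tv = 3/1 = 3.000.

3.000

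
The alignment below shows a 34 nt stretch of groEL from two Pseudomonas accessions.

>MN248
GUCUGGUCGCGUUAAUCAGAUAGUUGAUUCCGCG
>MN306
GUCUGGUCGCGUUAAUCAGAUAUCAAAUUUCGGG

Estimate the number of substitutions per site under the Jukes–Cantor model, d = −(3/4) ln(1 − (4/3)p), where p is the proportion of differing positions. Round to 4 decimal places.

0.2012

Mismatches occur at site 23 (G/U), site 24 (U/C), site 25 (U/A), site 26 (G/A), site 30 (C/U), site 33 (C/G).
p = 6/34 = 0.176471.
d = −0.75 · ln(1 − (4/3)·0.176471) = −0.75 · ln(0.764705) = −0.75 · (-0.268265) = 0.2012.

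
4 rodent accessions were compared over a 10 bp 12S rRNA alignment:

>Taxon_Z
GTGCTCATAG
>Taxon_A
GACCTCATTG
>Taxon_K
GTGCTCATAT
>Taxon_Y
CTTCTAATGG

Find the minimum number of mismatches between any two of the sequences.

1

Pairwise Hamming distances:
  Taxon_Z vs Taxon_A: 3
  Taxon_Z vs Taxon_K: 1
  Taxon_Z vs Taxon_Y: 4
  Taxon_A vs Taxon_K: 4
  Taxon_A vs Taxon_Y: 5
  Taxon_K vs Taxon_Y: 5
The smallest is 1, between Taxon_Z and Taxon_K.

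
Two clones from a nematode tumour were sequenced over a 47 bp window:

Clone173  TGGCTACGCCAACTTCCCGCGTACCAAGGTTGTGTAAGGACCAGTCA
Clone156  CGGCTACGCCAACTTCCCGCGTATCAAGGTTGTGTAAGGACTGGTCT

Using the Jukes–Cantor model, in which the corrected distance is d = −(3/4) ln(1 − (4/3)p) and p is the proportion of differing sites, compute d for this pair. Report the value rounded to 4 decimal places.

0.1147

Mismatches occur at site 1 (T↔C), site 24 (C↔T), site 42 (C↔T), site 43 (A↔G), site 47 (A↔T).
p = 5/47 = 0.106383.
d = −0.75 · ln(1 − (4/3)·0.106383) = −0.75 · ln(0.858156) = −0.75 · (-0.152969) = 0.1147.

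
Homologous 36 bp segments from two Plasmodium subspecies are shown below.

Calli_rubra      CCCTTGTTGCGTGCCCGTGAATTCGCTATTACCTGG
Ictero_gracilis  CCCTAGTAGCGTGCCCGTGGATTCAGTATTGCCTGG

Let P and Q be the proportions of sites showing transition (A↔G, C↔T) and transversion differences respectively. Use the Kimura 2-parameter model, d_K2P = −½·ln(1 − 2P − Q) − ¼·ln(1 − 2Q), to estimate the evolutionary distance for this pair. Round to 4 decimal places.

0.1894

Mismatches occur at site 5 (T→A, transversion), site 8 (T→A, transversion), site 20 (A→G, transition), site 25 (G→A, transition), site 26 (C→G, transversion), site 31 (A→G, transition).
Of the 6 differences, 3 transitions and 3 transversions over 36 sites: P = 3/36 = 0.083333, Q = 3/36 = 0.083333.
d = −0.5·ln(0.750001) − 0.25·ln(0.833334) = −0.5·(-0.287681) − 0.25·(-0.182321) = 0.1894.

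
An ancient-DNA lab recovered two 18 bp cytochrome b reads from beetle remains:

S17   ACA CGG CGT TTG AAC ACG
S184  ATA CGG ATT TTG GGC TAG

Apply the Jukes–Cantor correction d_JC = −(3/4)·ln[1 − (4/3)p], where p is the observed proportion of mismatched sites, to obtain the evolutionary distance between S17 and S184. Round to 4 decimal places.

0.5482

Mismatches occur at site 2 (C/T), site 7 (C/A), site 8 (G/T), site 13 (A/G), site 14 (A/G), site 16 (A/T), site 17 (C/A).
p = 7/18 = 0.388889.
d = −0.75 · ln(1 − (4/3)·0.388889) = −0.75 · ln(0.481481) = −0.75 · (-0.730889) = 0.5482.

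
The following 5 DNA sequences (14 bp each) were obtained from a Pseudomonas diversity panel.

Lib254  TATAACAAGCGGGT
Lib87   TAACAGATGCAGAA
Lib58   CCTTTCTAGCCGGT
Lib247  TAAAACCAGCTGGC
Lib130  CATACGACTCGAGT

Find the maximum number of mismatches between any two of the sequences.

11

Pairwise Hamming distances:
  Lib254 vs Lib87: 7
  Lib254 vs Lib58: 6
  Lib254 vs Lib247: 4
  Lib254 vs Lib130: 6
  Lib87 vs Lib58: 11
  Lib87 vs Lib247: 7
  Lib87 vs Lib130: 10
  Lib58 vs Lib247: 8
  Lib58 vs Lib130: 9
  Lib247 vs Lib130: 10
The largest is 11, between Lib87 and Lib58.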